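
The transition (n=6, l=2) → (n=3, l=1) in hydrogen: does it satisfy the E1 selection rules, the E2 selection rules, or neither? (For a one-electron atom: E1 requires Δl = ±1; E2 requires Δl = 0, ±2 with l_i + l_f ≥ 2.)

E1

Δl = 1 − 2 = -1; l_i + l_f = 3.
E1 (Δl = ±1): satisfied.
E2 (Δl = 0,±2, l_i+l_f ≥ 2): not satisfied.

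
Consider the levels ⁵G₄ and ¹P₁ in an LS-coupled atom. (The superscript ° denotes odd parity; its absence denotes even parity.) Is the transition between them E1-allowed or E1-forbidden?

forbidden

Initial level: S=2, L=4, J=4, parity even. Final level: S=0, L=1, J=1, parity even.
ΔL = 0, ±1 (not L=0↔0): L: 4 → 1, ΔL = -3 — ✗.
Parity must change: even → even — ✗.
ΔJ = 0, ±1 (not J=0↔0): J: 4 → 1, ΔJ = -3 — ✗.
ΔS = 0: S: 2 → 0 — ✗.
Rule(s) violated: parity, ΔS, ΔL, ΔJ.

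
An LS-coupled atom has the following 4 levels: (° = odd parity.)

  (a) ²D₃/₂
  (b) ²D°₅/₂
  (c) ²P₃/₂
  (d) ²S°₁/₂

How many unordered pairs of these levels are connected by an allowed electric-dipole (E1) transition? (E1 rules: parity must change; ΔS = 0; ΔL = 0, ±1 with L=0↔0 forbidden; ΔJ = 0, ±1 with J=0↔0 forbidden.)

3

(a)–(b): allowed.
(a)–(c): forbidden (parity).
(a)–(d): forbidden (ΔL).
(b)–(c): allowed.
(b)–(d): forbidden (parity, ΔL, ΔJ).
(c)–(d): allowed.
Allowed pairs: 3 of 6.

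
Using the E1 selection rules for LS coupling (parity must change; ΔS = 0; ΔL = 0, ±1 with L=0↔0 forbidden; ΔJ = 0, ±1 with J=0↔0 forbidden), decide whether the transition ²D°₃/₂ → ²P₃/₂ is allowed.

allowed

ΔJ = 0, ±1 (not J=0↔0): J: 3/2 → 3/2, ΔJ = +0 — passes.
Parity must change: odd → even — passes.
ΔL = 0, ±1 (not L=0↔0): L: 2 → 1, ΔL = -1 — passes.
ΔS = 0: S: 1/2 → 1/2 — passes.
All four E1 rules are satisfied.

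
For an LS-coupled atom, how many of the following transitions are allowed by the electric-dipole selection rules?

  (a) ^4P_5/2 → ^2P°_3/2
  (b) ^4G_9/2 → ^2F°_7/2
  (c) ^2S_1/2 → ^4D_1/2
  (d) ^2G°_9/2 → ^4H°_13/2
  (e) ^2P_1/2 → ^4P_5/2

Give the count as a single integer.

(a) forbidden (ΔS fails)
(b) forbidden (ΔS fails)
(c) forbidden (parity, ΔS, ΔL fail)
(d) forbidden (parity, ΔS, ΔJ fail)
(e) forbidden (parity, ΔS, ΔJ fail)
Total allowed: 0 of 5.

0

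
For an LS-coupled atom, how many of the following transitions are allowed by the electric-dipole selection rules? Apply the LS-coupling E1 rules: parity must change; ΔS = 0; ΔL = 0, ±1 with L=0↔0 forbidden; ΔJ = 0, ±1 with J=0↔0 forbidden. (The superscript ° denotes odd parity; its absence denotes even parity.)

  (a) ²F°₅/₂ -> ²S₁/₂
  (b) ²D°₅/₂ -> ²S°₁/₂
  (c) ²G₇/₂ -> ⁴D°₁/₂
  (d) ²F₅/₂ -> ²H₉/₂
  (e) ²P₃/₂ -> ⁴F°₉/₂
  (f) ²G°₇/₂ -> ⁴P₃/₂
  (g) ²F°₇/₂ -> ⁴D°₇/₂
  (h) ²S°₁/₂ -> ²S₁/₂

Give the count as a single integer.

(a) forbidden (ΔL, ΔJ fail)
(b) forbidden (parity, ΔL, ΔJ fail)
(c) forbidden (ΔS, ΔL, ΔJ fail)
(d) forbidden (parity, ΔL, ΔJ fail)
(e) forbidden (ΔS, ΔL, ΔJ fail)
(f) forbidden (ΔS, ΔL, ΔJ fail)
(g) forbidden (parity, ΔS fail)
(h) forbidden (ΔL fails)
Total allowed: 0 of 8.

0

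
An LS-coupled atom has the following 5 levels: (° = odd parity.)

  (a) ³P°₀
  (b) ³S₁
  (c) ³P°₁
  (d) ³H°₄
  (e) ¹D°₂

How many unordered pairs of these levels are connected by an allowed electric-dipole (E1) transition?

(a)–(b): allowed.
(a)–(c): forbidden (parity).
(a)–(d): forbidden (parity, ΔL, ΔJ).
(a)–(e): forbidden (parity, ΔS, ΔJ).
(b)–(c): allowed.
(b)–(d): forbidden (ΔL, ΔJ).
(b)–(e): forbidden (ΔS, ΔL).
(c)–(d): forbidden (parity, ΔL, ΔJ).
(c)–(e): forbidden (parity, ΔS).
(d)–(e): forbidden (parity, ΔS, ΔL, ΔJ).
Allowed pairs: 2 of 10.

2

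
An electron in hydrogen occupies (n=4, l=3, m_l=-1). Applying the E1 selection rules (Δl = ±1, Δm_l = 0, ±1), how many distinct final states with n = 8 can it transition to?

6

E1 requires Δl = ±1, so l_f ∈ {2, 4}; with 0 ≤ l_f ≤ n_f−1 = 7, the allowed l_f values are {2, 4}.
For l_f = 2: m_f ∈ {m_i−1, m_i, m_i+1} ∩ [−2, 2] = {-2, -1, 0} → 3 states.
For l_f = 4: m_f ∈ {m_i−1, m_i, m_i+1} ∩ [−4, 4] = {-2, -1, 0} → 3 states.
Total: 6.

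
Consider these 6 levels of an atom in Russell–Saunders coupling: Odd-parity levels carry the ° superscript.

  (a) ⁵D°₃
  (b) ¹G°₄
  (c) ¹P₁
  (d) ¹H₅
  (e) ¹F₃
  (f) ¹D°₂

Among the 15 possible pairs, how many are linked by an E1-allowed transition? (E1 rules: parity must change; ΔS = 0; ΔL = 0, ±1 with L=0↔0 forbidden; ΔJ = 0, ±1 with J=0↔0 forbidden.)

(a)–(b): forbidden (parity, ΔS, ΔL).
(a)–(c): forbidden (ΔS, ΔJ).
(a)–(d): forbidden (ΔS, ΔL, ΔJ).
(a)–(e): forbidden (ΔS).
(a)–(f): forbidden (parity, ΔS).
(b)–(c): forbidden (ΔL, ΔJ).
(b)–(d): allowed.
(b)–(e): allowed.
(b)–(f): forbidden (parity, ΔL, ΔJ).
(c)–(d): forbidden (parity, ΔL, ΔJ).
(c)–(e): forbidden (parity, ΔL, ΔJ).
(c)–(f): allowed.
(d)–(e): forbidden (parity, ΔL, ΔJ).
(d)–(f): forbidden (ΔL, ΔJ).
(e)–(f): allowed.
Allowed pairs: 4 of 15.

4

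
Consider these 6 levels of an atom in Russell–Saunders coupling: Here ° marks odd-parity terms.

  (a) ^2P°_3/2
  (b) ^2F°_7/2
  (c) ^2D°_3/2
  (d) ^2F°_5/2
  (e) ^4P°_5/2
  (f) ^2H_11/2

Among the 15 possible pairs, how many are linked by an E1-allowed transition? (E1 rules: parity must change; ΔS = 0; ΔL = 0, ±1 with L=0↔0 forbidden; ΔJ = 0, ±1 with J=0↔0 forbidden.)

0

(a)–(b): forbidden (parity, ΔL, ΔJ).
(a)–(c): forbidden (parity).
(a)–(d): forbidden (parity, ΔL).
(a)–(e): forbidden (parity, ΔS).
(a)–(f): forbidden (ΔL, ΔJ).
(b)–(c): forbidden (parity, ΔJ).
(b)–(d): forbidden (parity).
(b)–(e): forbidden (parity, ΔS, ΔL).
(b)–(f): forbidden (ΔL, ΔJ).
(c)–(d): forbidden (parity).
(c)–(e): forbidden (parity, ΔS).
(c)–(f): forbidden (ΔL, ΔJ).
(d)–(e): forbidden (parity, ΔS, ΔL).
(d)–(f): forbidden (ΔL, ΔJ).
(e)–(f): forbidden (ΔS, ΔL, ΔJ).
Allowed pairs: 0 of 15.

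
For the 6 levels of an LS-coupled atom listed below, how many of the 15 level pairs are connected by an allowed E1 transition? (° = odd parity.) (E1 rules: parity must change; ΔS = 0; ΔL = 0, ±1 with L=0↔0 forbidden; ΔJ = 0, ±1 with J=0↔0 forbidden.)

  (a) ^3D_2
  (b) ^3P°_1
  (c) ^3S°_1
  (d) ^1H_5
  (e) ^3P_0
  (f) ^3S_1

(a)–(b): allowed.
(a)–(c): forbidden (ΔL).
(a)–(d): forbidden (parity, ΔS, ΔL, ΔJ).
(a)–(e): forbidden (parity, ΔJ).
(a)–(f): forbidden (parity, ΔL).
(b)–(c): forbidden (parity).
(b)–(d): forbidden (ΔS, ΔL, ΔJ).
(b)–(e): allowed.
(b)–(f): allowed.
(c)–(d): forbidden (ΔS, ΔL, ΔJ).
(c)–(e): allowed.
(c)–(f): forbidden (ΔL).
(d)–(e): forbidden (parity, ΔS, ΔL, ΔJ).
(d)–(f): forbidden (parity, ΔS, ΔL, ΔJ).
(e)–(f): forbidden (parity).
Allowed pairs: 4 of 15.

4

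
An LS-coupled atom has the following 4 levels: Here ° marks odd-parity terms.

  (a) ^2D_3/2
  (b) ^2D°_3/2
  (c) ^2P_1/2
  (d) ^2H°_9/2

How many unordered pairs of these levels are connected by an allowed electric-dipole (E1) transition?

(a)–(b): allowed.
(a)–(c): forbidden (parity).
(a)–(d): forbidden (ΔL, ΔJ).
(b)–(c): allowed.
(b)–(d): forbidden (parity, ΔL, ΔJ).
(c)–(d): forbidden (ΔL, ΔJ).
Allowed pairs: 2 of 6.

2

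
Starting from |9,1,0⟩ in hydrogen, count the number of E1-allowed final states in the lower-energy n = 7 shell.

4

E1 requires Δl = ±1, so l_f ∈ {0, 2}; with 0 ≤ l_f ≤ n_f−1 = 6, the allowed l_f values are {0, 2}.
For l_f = 0: m_f ∈ {m_i−1, m_i, m_i+1} ∩ [−0, 0] = {0} → 1 state.
For l_f = 2: m_f ∈ {m_i−1, m_i, m_i+1} ∩ [−2, 2] = {-1, 0, 1} → 3 states.
Total: 4.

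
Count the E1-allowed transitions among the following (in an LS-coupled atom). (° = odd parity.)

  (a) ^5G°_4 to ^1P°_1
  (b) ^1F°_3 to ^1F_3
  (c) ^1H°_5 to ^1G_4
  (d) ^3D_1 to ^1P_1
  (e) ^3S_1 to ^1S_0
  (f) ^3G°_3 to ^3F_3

3

(a) forbidden (parity, ΔS, ΔL, ΔJ fail)
(b) allowed
(c) allowed
(d) forbidden (parity, ΔS fail)
(e) forbidden (parity, ΔS, ΔL fail)
(f) allowed
Total allowed: 3 of 6.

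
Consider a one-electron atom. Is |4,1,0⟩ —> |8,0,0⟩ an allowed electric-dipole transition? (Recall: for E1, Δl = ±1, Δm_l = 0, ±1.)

allowed

Initial l = 1, final l = 0, so Δl = -1. E1 requires Δl = ±1: satisfied.
Δm_l = 0 − (0) = +0. E1 requires Δm_l = 0, ±1: satisfied.
All E1 selection rules are satisfied.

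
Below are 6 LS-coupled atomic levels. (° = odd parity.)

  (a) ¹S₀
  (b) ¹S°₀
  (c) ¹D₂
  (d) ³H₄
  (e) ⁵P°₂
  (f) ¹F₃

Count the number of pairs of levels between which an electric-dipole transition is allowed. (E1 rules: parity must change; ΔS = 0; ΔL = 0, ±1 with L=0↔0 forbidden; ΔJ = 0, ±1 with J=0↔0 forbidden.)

(a)–(b): forbidden (ΔL, ΔJ).
(a)–(c): forbidden (parity, ΔL, ΔJ).
(a)–(d): forbidden (parity, ΔS, ΔL, ΔJ).
(a)–(e): forbidden (ΔS, ΔJ).
(a)–(f): forbidden (parity, ΔL, ΔJ).
(b)–(c): forbidden (ΔL, ΔJ).
(b)–(d): forbidden (ΔS, ΔL, ΔJ).
(b)–(e): forbidden (parity, ΔS, ΔJ).
(b)–(f): forbidden (ΔL, ΔJ).
(c)–(d): forbidden (parity, ΔS, ΔL, ΔJ).
(c)–(e): forbidden (ΔS).
(c)–(f): forbidden (parity).
(d)–(e): forbidden (ΔS, ΔL, ΔJ).
(d)–(f): forbidden (parity, ΔS, ΔL).
(e)–(f): forbidden (ΔS, ΔL).
Allowed pairs: 0 of 15.

0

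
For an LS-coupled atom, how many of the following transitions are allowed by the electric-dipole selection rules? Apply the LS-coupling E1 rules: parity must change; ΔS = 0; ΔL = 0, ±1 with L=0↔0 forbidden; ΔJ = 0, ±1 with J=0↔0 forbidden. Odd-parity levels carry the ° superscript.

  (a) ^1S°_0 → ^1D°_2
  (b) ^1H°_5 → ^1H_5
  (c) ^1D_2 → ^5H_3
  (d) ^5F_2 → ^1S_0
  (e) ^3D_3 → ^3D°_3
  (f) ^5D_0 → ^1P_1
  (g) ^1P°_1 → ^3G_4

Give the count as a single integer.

2

(a) forbidden (parity, ΔL, ΔJ fail)
(b) allowed
(c) forbidden (parity, ΔS, ΔL fail)
(d) forbidden (parity, ΔS, ΔL, ΔJ fail)
(e) allowed
(f) forbidden (parity, ΔS fail)
(g) forbidden (ΔS, ΔL, ΔJ fail)
Total allowed: 2 of 7.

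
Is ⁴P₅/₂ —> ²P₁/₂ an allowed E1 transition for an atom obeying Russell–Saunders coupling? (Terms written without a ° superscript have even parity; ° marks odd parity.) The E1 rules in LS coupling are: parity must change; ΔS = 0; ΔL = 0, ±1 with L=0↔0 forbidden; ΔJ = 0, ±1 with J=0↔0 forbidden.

forbidden

Initial level: S=3/2, L=1, J=5/2, parity even. Final level: S=1/2, L=1, J=1/2, parity even.
Parity must change: even → even — fails.
ΔS = 0: S: 3/2 → 1/2 — fails.
ΔL = 0, ±1 (not L=0↔0): L: 1 → 1, ΔL = +0 — passes.
ΔJ = 0, ±1 (not J=0↔0): J: 5/2 → 1/2, ΔJ = -2 — fails.
Rule(s) violated: parity, ΔS, ΔJ.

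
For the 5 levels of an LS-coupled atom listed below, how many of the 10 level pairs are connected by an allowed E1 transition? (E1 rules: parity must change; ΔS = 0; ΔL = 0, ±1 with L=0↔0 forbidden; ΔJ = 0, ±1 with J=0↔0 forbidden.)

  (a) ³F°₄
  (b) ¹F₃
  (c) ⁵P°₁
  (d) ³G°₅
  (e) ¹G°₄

(a)–(b): forbidden (ΔS).
(a)–(c): forbidden (parity, ΔS, ΔL, ΔJ).
(a)–(d): forbidden (parity).
(a)–(e): forbidden (parity, ΔS).
(b)–(c): forbidden (ΔS, ΔL, ΔJ).
(b)–(d): forbidden (ΔS, ΔJ).
(b)–(e): allowed.
(c)–(d): forbidden (parity, ΔS, ΔL, ΔJ).
(c)–(e): forbidden (parity, ΔS, ΔL, ΔJ).
(d)–(e): forbidden (parity, ΔS).
Allowed pairs: 1 of 10.

1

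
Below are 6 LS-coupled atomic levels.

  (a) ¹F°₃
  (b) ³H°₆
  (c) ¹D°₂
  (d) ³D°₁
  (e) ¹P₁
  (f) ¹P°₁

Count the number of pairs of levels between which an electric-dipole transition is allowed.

2

(a)–(b): forbidden (parity, ΔS, ΔL, ΔJ).
(a)–(c): forbidden (parity).
(a)–(d): forbidden (parity, ΔS, ΔJ).
(a)–(e): forbidden (ΔL, ΔJ).
(a)–(f): forbidden (parity, ΔL, ΔJ).
(b)–(c): forbidden (parity, ΔS, ΔL, ΔJ).
(b)–(d): forbidden (parity, ΔL, ΔJ).
(b)–(e): forbidden (ΔS, ΔL, ΔJ).
(b)–(f): forbidden (parity, ΔS, ΔL, ΔJ).
(c)–(d): forbidden (parity, ΔS).
(c)–(e): allowed.
(c)–(f): forbidden (parity).
(d)–(e): forbidden (ΔS).
(d)–(f): forbidden (parity, ΔS).
(e)–(f): allowed.
Allowed pairs: 2 of 15.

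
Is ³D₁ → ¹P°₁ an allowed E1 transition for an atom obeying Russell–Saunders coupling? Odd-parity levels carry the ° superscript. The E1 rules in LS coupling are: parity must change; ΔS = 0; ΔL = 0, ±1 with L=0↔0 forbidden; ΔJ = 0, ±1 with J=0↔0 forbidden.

Initial level: S=1, L=2, J=1, parity even. Final level: S=0, L=1, J=1, parity odd.
Parity must change: even → odd — satisfied.
ΔJ = 0, ±1 (not J=0↔0): J: 1 → 1, ΔJ = +0 — satisfied.
ΔL = 0, ±1 (not L=0↔0): L: 2 → 1, ΔL = -1 — satisfied.
ΔS = 0: S: 1 → 0 — violated.
Rule(s) violated: ΔS.

forbidden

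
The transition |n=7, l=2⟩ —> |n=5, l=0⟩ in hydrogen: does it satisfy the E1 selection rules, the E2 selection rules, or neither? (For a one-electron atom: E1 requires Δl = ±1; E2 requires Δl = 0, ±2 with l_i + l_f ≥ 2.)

Δl = 0 − 2 = -2; l_i + l_f = 2.
E1 (Δl = ±1): not satisfied.
E2 (Δl = 0,±2, l_i+l_f ≥ 2): satisfied.

E2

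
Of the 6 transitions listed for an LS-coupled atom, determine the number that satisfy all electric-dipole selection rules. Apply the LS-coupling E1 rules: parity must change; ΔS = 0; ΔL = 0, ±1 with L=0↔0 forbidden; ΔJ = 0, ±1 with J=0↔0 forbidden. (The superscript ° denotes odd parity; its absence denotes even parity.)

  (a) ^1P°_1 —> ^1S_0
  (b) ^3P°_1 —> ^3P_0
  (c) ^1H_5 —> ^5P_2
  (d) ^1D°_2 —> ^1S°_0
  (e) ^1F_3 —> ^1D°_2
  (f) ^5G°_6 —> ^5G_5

4

(a) allowed
(b) allowed
(c) forbidden (parity, ΔS, ΔL, ΔJ fail)
(d) forbidden (parity, ΔL, ΔJ fail)
(e) allowed
(f) allowed
Total allowed: 4 of 6.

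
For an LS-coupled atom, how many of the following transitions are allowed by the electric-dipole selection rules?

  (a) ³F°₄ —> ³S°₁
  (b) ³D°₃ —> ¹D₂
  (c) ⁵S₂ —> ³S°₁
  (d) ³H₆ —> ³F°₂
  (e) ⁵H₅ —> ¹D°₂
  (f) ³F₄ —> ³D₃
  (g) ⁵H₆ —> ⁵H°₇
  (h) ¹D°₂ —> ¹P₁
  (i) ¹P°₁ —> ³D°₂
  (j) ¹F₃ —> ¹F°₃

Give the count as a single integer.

3

(a) forbidden (parity, ΔL, ΔJ fail)
(b) forbidden (ΔS fails)
(c) forbidden (ΔS, ΔL fail)
(d) forbidden (ΔL, ΔJ fail)
(e) forbidden (ΔS, ΔL, ΔJ fail)
(f) forbidden (parity fails)
(g) allowed
(h) allowed
(i) forbidden (parity, ΔS fail)
(j) allowed
Total allowed: 3 of 10.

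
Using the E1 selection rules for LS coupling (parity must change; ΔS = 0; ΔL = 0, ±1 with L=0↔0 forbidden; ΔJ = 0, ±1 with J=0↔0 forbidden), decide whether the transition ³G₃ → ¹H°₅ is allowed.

ΔS = 0: S: 1 → 0 — fails.
ΔJ = 0, ±1 (not J=0↔0): J: 3 → 5, ΔJ = +2 — fails.
ΔL = 0, ±1 (not L=0↔0): L: 4 → 5, ΔL = +1 — ok.
Parity must change: even → odd — ok.
Rule(s) violated: ΔS, ΔJ.

forbidden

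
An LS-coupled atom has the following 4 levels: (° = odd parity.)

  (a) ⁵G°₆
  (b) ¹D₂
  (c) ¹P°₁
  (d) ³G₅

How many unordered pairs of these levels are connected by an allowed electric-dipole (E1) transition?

(a)–(b): forbidden (ΔS, ΔL, ΔJ).
(a)–(c): forbidden (parity, ΔS, ΔL, ΔJ).
(a)–(d): forbidden (ΔS).
(b)–(c): allowed.
(b)–(d): forbidden (parity, ΔS, ΔL, ΔJ).
(c)–(d): forbidden (ΔS, ΔL, ΔJ).
Allowed pairs: 1 of 6.

1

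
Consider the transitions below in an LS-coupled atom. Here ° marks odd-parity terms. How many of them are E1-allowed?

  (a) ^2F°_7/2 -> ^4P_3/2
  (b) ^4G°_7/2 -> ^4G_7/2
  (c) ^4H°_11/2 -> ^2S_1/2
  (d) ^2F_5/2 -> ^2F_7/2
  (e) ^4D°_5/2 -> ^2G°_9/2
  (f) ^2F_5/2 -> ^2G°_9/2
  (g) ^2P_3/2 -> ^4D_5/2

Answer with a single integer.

1

(a) forbidden (ΔS, ΔL, ΔJ fail)
(b) allowed
(c) forbidden (ΔS, ΔL, ΔJ fail)
(d) forbidden (parity fails)
(e) forbidden (parity, ΔS, ΔL, ΔJ fail)
(f) forbidden (ΔJ fails)
(g) forbidden (parity, ΔS fail)
Total allowed: 1 of 7.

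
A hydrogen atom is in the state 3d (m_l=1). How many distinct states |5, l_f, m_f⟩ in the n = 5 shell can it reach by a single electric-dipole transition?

E1 requires Δl = ±1, so l_f ∈ {1, 3}; with 0 ≤ l_f ≤ n_f−1 = 4, the allowed l_f values are {1, 3}.
For l_f = 1: m_f ∈ {m_i−1, m_i, m_i+1} ∩ [−1, 1] = {0, 1} → 2 states.
For l_f = 3: m_f ∈ {m_i−1, m_i, m_i+1} ∩ [−3, 3] = {0, 1, 2} → 3 states.
Total: 5.

5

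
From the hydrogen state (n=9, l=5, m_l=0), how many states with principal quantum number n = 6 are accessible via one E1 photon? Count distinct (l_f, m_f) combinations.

E1 requires Δl = ±1, so l_f ∈ {4, 6}; with 0 ≤ l_f ≤ n_f−1 = 5, the allowed l_f values are {4}.
For l_f = 4: m_f ∈ {m_i−1, m_i, m_i+1} ∩ [−4, 4] = {-1, 0, 1} → 3 states.
Total: 3.

3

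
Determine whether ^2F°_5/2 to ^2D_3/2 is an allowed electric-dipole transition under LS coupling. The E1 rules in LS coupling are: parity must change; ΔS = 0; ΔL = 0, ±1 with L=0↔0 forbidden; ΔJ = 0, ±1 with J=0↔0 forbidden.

allowed

Parity must change: odd → even — satisfied.
ΔS = 0: S: 1/2 → 1/2 — satisfied.
ΔL = 0, ±1 (not L=0↔0): L: 3 → 2, ΔL = -1 — satisfied.
ΔJ = 0, ±1 (not J=0↔0): J: 5/2 → 3/2, ΔJ = -1 — satisfied.
All four E1 rules are satisfied.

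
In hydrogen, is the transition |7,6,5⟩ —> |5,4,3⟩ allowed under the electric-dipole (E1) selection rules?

Δl = 4 − 6 = -2; the E1 rule Δl = ±1 is fails.
Δm_l = 3 − (5) = -2. E1 requires Δm_l = 0, ±1: fails.
The transition is electric-dipole forbidden.

forbidden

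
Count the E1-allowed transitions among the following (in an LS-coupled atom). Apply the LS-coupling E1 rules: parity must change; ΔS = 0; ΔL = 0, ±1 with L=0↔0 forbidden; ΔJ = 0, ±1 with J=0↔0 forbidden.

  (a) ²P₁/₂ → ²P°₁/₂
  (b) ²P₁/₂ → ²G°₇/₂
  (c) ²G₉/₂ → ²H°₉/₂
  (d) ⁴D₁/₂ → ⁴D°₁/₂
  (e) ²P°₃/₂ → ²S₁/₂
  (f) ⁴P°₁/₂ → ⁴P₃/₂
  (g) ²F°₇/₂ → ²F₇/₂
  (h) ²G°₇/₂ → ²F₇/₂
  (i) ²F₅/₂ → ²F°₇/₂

8

(a) allowed
(b) forbidden (ΔL, ΔJ fail)
(c) allowed
(d) allowed
(e) allowed
(f) allowed
(g) allowed
(h) allowed
(i) allowed
Total allowed: 8 of 9.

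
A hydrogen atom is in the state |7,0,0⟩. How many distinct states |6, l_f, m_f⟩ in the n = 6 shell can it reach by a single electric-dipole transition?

3

E1 requires Δl = ±1, so l_f ∈ {-1, 1}; with 0 ≤ l_f ≤ n_f−1 = 5, the allowed l_f values are {1}.
For l_f = 1: m_f ∈ {m_i−1, m_i, m_i+1} ∩ [−1, 1] = {-1, 0, 1} → 3 states.
Total: 3.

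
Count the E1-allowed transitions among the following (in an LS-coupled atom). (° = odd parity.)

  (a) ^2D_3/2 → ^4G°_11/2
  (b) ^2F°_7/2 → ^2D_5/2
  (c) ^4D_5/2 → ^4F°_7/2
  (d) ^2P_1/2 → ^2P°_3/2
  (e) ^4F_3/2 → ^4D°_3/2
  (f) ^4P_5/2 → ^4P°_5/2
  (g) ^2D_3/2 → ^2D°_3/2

6

(a) forbidden (ΔS, ΔL, ΔJ fail)
(b) allowed
(c) allowed
(d) allowed
(e) allowed
(f) allowed
(g) allowed
Total allowed: 6 of 7.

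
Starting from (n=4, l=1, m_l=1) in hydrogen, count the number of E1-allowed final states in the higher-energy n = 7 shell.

4

E1 requires Δl = ±1, so l_f ∈ {0, 2}; with 0 ≤ l_f ≤ n_f−1 = 6, the allowed l_f values are {0, 2}.
For l_f = 0: m_f ∈ {m_i−1, m_i, m_i+1} ∩ [−0, 0] = {0} → 1 state.
For l_f = 2: m_f ∈ {m_i−1, m_i, m_i+1} ∩ [−2, 2] = {0, 1, 2} → 3 states.
Total: 4.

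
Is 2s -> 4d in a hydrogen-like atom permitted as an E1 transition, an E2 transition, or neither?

E2

Δl = 2 − 0 = +2; l_i + l_f = 2.
E1 (Δl = ±1): not satisfied.
E2 (Δl = 0,±2, l_i+l_f ≥ 2): satisfied.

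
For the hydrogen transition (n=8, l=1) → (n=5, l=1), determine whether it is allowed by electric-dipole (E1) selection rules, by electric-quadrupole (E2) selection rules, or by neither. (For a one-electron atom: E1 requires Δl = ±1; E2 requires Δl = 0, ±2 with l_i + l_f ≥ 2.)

Δl = 1 − 1 = +0; l_i + l_f = 2.
E1 (Δl = ±1): not satisfied.
E2 (Δl = 0,±2, l_i+l_f ≥ 2): satisfied.

E2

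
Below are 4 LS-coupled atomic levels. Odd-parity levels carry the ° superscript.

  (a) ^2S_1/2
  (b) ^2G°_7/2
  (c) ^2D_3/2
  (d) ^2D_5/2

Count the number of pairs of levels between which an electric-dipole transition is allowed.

0

(a)–(b): forbidden (ΔL, ΔJ).
(a)–(c): forbidden (parity, ΔL).
(a)–(d): forbidden (parity, ΔL, ΔJ).
(b)–(c): forbidden (ΔL, ΔJ).
(b)–(d): forbidden (ΔL).
(c)–(d): forbidden (parity).
Allowed pairs: 0 of 6.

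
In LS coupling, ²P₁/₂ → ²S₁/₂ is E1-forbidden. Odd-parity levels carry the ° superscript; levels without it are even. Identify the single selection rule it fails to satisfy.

parity

Parity must change: even → even — fails.
ΔS = 0: S: 1/2 → 1/2 — ok.
ΔL = 0, ±1 (not L=0↔0): L: 1 → 0, ΔL = -1 — ok.
ΔJ = 0, ±1 (not J=0↔0): J: 1/2 → 1/2, ΔJ = +0 — ok.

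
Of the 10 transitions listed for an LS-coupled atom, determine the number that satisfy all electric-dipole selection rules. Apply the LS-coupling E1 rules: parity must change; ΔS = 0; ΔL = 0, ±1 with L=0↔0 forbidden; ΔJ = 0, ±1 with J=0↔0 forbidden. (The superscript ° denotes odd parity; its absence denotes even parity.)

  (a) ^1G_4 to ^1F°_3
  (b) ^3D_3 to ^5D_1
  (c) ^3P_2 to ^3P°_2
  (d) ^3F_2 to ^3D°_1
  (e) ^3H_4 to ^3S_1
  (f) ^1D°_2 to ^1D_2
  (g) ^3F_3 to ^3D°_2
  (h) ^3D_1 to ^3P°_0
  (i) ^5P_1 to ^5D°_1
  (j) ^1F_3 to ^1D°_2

8

(a) allowed
(b) forbidden (parity, ΔS, ΔJ fail)
(c) allowed
(d) allowed
(e) forbidden (parity, ΔL, ΔJ fail)
(f) allowed
(g) allowed
(h) allowed
(i) allowed
(j) allowed
Total allowed: 8 of 10.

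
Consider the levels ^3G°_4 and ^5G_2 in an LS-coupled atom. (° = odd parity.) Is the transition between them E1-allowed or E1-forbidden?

forbidden

Reading off the term symbols: S 1→2, L 4→4, J 4→2, parity odd→even.
Parity must change: odd → even — ok.
ΔL = 0, ±1 (not L=0↔0): L: 4 → 4, ΔL = +0 — ok.
ΔJ = 0, ±1 (not J=0↔0): J: 4 → 2, ΔJ = -2 — fails.
ΔS = 0: S: 1 → 2 — fails.
Rule(s) violated: ΔS, ΔJ.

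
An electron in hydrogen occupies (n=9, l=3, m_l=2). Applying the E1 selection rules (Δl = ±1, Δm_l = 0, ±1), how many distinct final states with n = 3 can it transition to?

2

E1 requires Δl = ±1, so l_f ∈ {2, 4}; with 0 ≤ l_f ≤ n_f−1 = 2, the allowed l_f values are {2}.
For l_f = 2: m_f ∈ {m_i−1, m_i, m_i+1} ∩ [−2, 2] = {1, 2} → 2 states.
Total: 2.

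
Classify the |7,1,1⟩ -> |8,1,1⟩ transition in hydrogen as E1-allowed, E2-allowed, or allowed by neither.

Δl = 1 − 1 = +0; l_i + l_f = 2.
Δm_l = +0.
E1 (Δl = ±1, |Δm_l| ≤ 1): not satisfied.
E2 (Δl = 0,±2, l_i+l_f ≥ 2, |Δm_l| ≤ 2): satisfied.

E2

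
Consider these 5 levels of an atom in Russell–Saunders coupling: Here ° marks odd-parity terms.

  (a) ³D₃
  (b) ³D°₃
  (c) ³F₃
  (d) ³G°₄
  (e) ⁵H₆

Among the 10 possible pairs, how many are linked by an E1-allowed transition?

(a)–(b): allowed.
(a)–(c): forbidden (parity).
(a)–(d): forbidden (ΔL).
(a)–(e): forbidden (parity, ΔS, ΔL, ΔJ).
(b)–(c): allowed.
(b)–(d): forbidden (parity, ΔL).
(b)–(e): forbidden (ΔS, ΔL, ΔJ).
(c)–(d): allowed.
(c)–(e): forbidden (parity, ΔS, ΔL, ΔJ).
(d)–(e): forbidden (ΔS, ΔJ).
Allowed pairs: 3 of 10.

3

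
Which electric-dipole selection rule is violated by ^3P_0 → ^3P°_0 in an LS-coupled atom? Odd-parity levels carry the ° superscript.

the J=0 ↔ J=0 exclusion

Initial level: S=1, L=1, J=0, parity even. Final level: S=1, L=1, J=0, parity odd.
Parity must change: even → odd — ✓.
ΔS = 0: S: 1 → 1 — ✓.
ΔL = 0, ±1 (not L=0↔0): L: 1 → 1, ΔL = +0 — ✓.
ΔJ = 0, ±1 (not J=0↔0): J: 0 → 0, ΔJ = +0 — ✗.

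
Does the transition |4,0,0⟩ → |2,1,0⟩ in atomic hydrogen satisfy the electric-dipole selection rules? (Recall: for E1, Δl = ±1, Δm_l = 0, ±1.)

Δl = 1 − 0 = +1; the E1 rule Δl = ±1 is ✓.
Δm_l = 0 − (0) = +0. E1 requires Δm_l = 0, ±1: ✓.
All E1 selection rules are satisfied.

allowed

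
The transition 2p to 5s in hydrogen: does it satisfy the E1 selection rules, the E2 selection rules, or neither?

Δl = 0 − 1 = -1; l_i + l_f = 1.
E1 (Δl = ±1): satisfied.
E2 (Δl = 0,±2, l_i+l_f ≥ 2): not satisfied.

E1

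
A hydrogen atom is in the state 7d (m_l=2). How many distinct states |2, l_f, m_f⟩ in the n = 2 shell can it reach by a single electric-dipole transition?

E1 requires Δl = ±1, so l_f ∈ {1, 3}; with 0 ≤ l_f ≤ n_f−1 = 1, the allowed l_f values are {1}.
For l_f = 1: m_f ∈ {m_i−1, m_i, m_i+1} ∩ [−1, 1] = {1} → 1 state.
Total: 1.

1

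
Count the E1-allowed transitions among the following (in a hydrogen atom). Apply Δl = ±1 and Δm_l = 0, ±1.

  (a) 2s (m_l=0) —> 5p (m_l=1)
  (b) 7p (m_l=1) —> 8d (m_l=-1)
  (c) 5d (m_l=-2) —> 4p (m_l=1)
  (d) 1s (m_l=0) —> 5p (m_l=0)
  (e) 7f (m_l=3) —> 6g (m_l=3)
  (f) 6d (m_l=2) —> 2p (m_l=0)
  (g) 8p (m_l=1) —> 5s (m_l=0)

(a) allowed
(b) forbidden — Δm_l = -2 (E1 requires Δm_l = 0, ±1)
(c) forbidden — Δm_l = +3 (E1 requires Δm_l = 0, ±1)
(d) allowed
(e) allowed
(f) forbidden — Δm_l = -2 (E1 requires Δm_l = 0, ±1)
(g) allowed
Total allowed: 4 of 7.

4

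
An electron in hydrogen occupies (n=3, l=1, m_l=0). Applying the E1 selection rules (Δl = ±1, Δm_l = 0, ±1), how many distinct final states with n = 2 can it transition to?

E1 requires Δl = ±1, so l_f ∈ {0, 2}; with 0 ≤ l_f ≤ n_f−1 = 1, the allowed l_f values are {0}.
For l_f = 0: m_f ∈ {m_i−1, m_i, m_i+1} ∩ [−0, 0] = {0} → 1 state.
Total: 1.

1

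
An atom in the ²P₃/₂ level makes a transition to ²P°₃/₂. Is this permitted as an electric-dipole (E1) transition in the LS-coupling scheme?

Initial level: S=1/2, L=1, J=3/2, parity even. Final level: S=1/2, L=1, J=3/2, parity odd.
ΔJ = 0, ±1 (not J=0↔0): J: 3/2 → 3/2, ΔJ = +0 — passes.
ΔL = 0, ±1 (not L=0↔0): L: 1 → 1, ΔL = +0 — passes.
ΔS = 0: S: 1/2 → 1/2 — passes.
Parity must change: even → odd — passes.
All four E1 rules are satisfied.

allowed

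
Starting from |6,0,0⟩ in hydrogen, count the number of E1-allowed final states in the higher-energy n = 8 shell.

3

E1 requires Δl = ±1, so l_f ∈ {-1, 1}; with 0 ≤ l_f ≤ n_f−1 = 7, the allowed l_f values are {1}.
For l_f = 1: m_f ∈ {m_i−1, m_i, m_i+1} ∩ [−1, 1] = {-1, 0, 1} → 3 states.
Total: 3.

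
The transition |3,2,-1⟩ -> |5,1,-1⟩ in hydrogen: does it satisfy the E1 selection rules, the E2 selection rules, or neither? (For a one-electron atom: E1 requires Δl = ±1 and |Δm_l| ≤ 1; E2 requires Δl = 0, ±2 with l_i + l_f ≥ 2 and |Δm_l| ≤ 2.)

E1

Δl = 1 − 2 = -1; l_i + l_f = 3.
Δm_l = +0.
E1 (Δl = ±1, |Δm_l| ≤ 1): satisfied.
E2 (Δl = 0,±2, l_i+l_f ≥ 2, |Δm_l| ≤ 2): not satisfied.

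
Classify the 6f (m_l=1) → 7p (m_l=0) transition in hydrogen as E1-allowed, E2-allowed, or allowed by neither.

E2

Δl = 1 − 3 = -2; l_i + l_f = 4.
Δm_l = -1.
E1 (Δl = ±1, |Δm_l| ≤ 1): not satisfied.
E2 (Δl = 0,±2, l_i+l_f ≥ 2, |Δm_l| ≤ 2): satisfied.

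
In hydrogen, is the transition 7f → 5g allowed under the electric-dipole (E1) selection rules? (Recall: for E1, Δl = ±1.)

allowed

l: 3 → 4 (Δl = +1). Δl = ±1 ok.
All E1 selection rules are satisfied.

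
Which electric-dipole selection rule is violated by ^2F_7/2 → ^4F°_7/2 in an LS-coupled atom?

the ΔS = 0 rule

Initial level: S=1/2, L=3, J=7/2, parity even. Final level: S=3/2, L=3, J=7/2, parity odd.
Parity must change: even → odd — passes.
ΔS = 0: S: 1/2 → 3/2 — fails.
ΔL = 0, ±1 (not L=0↔0): L: 3 → 3, ΔL = +0 — passes.
ΔJ = 0, ±1 (not J=0↔0): J: 7/2 → 7/2, ΔJ = +0 — passes.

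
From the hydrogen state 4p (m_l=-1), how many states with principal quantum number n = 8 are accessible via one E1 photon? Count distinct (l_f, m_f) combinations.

4

E1 requires Δl = ±1, so l_f ∈ {0, 2}; with 0 ≤ l_f ≤ n_f−1 = 7, the allowed l_f values are {0, 2}.
For l_f = 0: m_f ∈ {m_i−1, m_i, m_i+1} ∩ [−0, 0] = {0} → 1 state.
For l_f = 2: m_f ∈ {m_i−1, m_i, m_i+1} ∩ [−2, 2] = {-2, -1, 0} → 3 states.
Total: 4.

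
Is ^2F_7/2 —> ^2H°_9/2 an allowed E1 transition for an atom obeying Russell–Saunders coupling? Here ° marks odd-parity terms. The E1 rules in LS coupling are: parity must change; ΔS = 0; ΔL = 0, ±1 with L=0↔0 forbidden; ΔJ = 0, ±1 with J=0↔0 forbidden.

Parity must change: even → odd — passes.
ΔS = 0: S: 1/2 → 1/2 — passes.
ΔL = 0, ±1 (not L=0↔0): L: 3 → 5, ΔL = +2 — fails.
ΔJ = 0, ±1 (not J=0↔0): J: 7/2 → 9/2, ΔJ = +1 — passes.
Rule(s) violated: ΔL.

forbidden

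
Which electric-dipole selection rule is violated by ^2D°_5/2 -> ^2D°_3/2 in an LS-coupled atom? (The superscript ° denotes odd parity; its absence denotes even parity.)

parity

Initial level: S=1/2, L=2, J=5/2, parity odd. Final level: S=1/2, L=2, J=3/2, parity odd.
Parity must change: odd → odd — fails.
ΔS = 0: S: 1/2 → 1/2 — ok.
ΔL = 0, ±1 (not L=0↔0): L: 2 → 2, ΔL = +0 — ok.
ΔJ = 0, ±1 (not J=0↔0): J: 5/2 → 3/2, ΔJ = -1 — ok.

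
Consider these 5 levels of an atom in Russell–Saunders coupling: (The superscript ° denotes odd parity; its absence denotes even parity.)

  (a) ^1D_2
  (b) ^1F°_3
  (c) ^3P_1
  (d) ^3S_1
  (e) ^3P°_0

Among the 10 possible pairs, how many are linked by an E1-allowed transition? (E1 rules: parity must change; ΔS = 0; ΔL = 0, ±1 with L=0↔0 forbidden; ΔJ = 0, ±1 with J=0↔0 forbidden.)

(a)–(b): allowed.
(a)–(c): forbidden (parity, ΔS).
(a)–(d): forbidden (parity, ΔS, ΔL).
(a)–(e): forbidden (ΔS, ΔJ).
(b)–(c): forbidden (ΔS, ΔL, ΔJ).
(b)–(d): forbidden (ΔS, ΔL, ΔJ).
(b)–(e): forbidden (parity, ΔS, ΔL, ΔJ).
(c)–(d): forbidden (parity).
(c)–(e): allowed.
(d)–(e): allowed.
Allowed pairs: 3 of 10.

3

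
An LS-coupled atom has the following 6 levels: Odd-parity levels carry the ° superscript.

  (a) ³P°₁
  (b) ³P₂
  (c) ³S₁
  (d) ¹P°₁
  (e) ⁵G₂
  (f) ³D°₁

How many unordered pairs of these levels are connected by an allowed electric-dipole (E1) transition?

3

(a)–(b): allowed.
(a)–(c): allowed.
(a)–(d): forbidden (parity, ΔS).
(a)–(e): forbidden (ΔS, ΔL).
(a)–(f): forbidden (parity).
(b)–(c): forbidden (parity).
(b)–(d): forbidden (ΔS).
(b)–(e): forbidden (parity, ΔS, ΔL).
(b)–(f): allowed.
(c)–(d): forbidden (ΔS).
(c)–(e): forbidden (parity, ΔS, ΔL).
(c)–(f): forbidden (ΔL).
(d)–(e): forbidden (ΔS, ΔL).
(d)–(f): forbidden (parity, ΔS).
(e)–(f): forbidden (ΔS, ΔL).
Allowed pairs: 3 of 15.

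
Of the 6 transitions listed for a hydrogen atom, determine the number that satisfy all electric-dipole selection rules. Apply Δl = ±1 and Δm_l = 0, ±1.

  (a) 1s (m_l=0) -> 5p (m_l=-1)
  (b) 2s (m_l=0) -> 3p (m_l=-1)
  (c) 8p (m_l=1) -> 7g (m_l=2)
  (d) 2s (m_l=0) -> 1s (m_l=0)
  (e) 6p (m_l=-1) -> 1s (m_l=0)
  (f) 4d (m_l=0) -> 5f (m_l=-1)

(a) allowed
(b) allowed
(c) forbidden — Δl = +3 (E1 requires Δl = ±1)
(d) forbidden — Δl = +0 (E1 requires Δl = ±1)
(e) allowed
(f) allowed
Total allowed: 4 of 6.

4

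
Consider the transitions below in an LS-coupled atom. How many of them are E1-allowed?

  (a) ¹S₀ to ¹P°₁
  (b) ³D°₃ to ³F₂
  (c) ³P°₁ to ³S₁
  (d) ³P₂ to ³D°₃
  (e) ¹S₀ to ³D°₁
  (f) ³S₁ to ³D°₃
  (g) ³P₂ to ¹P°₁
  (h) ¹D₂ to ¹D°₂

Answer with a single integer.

(a) allowed
(b) allowed
(c) allowed
(d) allowed
(e) forbidden (ΔS, ΔL fail)
(f) forbidden (ΔL, ΔJ fail)
(g) forbidden (ΔS fails)
(h) allowed
Total allowed: 5 of 8.

5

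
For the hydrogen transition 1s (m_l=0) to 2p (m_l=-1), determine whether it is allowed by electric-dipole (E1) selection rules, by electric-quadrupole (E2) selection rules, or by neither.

E1

Δl = 1 − 0 = +1; l_i + l_f = 1.
Δm_l = -1.
E1 (Δl = ±1, |Δm_l| ≤ 1): satisfied.
E2 (Δl = 0,±2, l_i+l_f ≥ 2, |Δm_l| ≤ 2): not satisfied.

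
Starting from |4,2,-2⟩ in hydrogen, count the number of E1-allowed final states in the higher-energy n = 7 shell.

E1 requires Δl = ±1, so l_f ∈ {1, 3}; with 0 ≤ l_f ≤ n_f−1 = 6, the allowed l_f values are {1, 3}.
For l_f = 1: m_f ∈ {m_i−1, m_i, m_i+1} ∩ [−1, 1] = {-1} → 1 state.
For l_f = 3: m_f ∈ {m_i−1, m_i, m_i+1} ∩ [−3, 3] = {-3, -2, -1} → 3 states.
Total: 4.

4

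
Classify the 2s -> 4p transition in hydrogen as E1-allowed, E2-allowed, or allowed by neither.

E1

Δl = 1 − 0 = +1; l_i + l_f = 1.
E1 (Δl = ±1): satisfied.
E2 (Δl = 0,±2, l_i+l_f ≥ 2): not satisfied.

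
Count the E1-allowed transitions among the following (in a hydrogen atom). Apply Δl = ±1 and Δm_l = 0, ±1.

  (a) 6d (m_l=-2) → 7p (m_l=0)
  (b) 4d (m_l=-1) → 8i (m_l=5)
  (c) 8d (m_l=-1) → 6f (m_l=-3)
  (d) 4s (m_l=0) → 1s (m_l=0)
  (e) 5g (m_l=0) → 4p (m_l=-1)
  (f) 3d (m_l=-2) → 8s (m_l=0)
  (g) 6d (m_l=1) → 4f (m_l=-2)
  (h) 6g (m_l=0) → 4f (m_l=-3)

0

(a) forbidden — Δm_l = +2 (E1 requires Δm_l = 0, ±1)
(b) forbidden — Δl = +4 (E1 requires Δl = ±1); Δm_l = +6 (E1 requires Δm_l = 0, ±1)
(c) forbidden — Δm_l = -2 (E1 requires Δm_l = 0, ±1)
(d) forbidden — Δl = +0 (E1 requires Δl = ±1)
(e) forbidden — Δl = -3 (E1 requires Δl = ±1)
(f) forbidden — Δl = -2 (E1 requires Δl = ±1); Δm_l = +2 (E1 requires Δm_l = 0, ±1)
(g) forbidden — Δm_l = -3 (E1 requires Δm_l = 0, ±1)
(h) forbidden — Δm_l = -3 (E1 requires Δm_l = 0, ±1)
Total allowed: 0 of 8.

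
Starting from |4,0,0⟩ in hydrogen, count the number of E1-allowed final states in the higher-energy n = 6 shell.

E1 requires Δl = ±1, so l_f ∈ {-1, 1}; with 0 ≤ l_f ≤ n_f−1 = 5, the allowed l_f values are {1}.
For l_f = 1: m_f ∈ {m_i−1, m_i, m_i+1} ∩ [−1, 1] = {-1, 0, 1} → 3 states.
Total: 3.

3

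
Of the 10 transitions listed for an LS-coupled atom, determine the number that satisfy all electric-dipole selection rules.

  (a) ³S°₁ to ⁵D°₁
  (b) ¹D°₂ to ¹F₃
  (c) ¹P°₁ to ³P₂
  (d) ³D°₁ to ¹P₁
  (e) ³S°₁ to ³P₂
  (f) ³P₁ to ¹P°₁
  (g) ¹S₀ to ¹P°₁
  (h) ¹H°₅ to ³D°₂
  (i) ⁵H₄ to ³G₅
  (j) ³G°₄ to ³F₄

(a) forbidden (parity, ΔS, ΔL fail)
(b) allowed
(c) forbidden (ΔS fails)
(d) forbidden (ΔS fails)
(e) allowed
(f) forbidden (ΔS fails)
(g) allowed
(h) forbidden (parity, ΔS, ΔL, ΔJ fail)
(i) forbidden (parity, ΔS fail)
(j) allowed
Total allowed: 4 of 10.

4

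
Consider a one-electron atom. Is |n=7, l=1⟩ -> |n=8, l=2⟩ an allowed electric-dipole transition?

allowed

Δl = 2 − 1 = +1; the E1 rule Δl = ±1 is ✓.
All E1 selection rules are satisfied.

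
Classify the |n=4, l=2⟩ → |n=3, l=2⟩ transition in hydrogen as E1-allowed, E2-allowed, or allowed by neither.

E2

Δl = 2 − 2 = +0; l_i + l_f = 4.
E1 (Δl = ±1): not satisfied.
E2 (Δl = 0,±2, l_i+l_f ≥ 2): satisfied.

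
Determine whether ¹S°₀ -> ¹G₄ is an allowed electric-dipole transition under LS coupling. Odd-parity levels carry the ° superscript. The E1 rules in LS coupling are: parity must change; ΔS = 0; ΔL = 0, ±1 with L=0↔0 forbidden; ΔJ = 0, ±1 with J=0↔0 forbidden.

forbidden

Parity must change: odd → even — passes.
ΔS = 0: S: 0 → 0 — passes.
ΔL = 0, ±1 (not L=0↔0): L: 0 → 4, ΔL = +4 — fails.
ΔJ = 0, ±1 (not J=0↔0): J: 0 → 4, ΔJ = +4 — fails.
Rule(s) violated: ΔL, ΔJ.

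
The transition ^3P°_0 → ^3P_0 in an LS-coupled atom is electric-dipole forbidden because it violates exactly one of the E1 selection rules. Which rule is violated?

the J=0 ↔ J=0 exclusion

Initial level: S=1, L=1, J=0, parity odd. Final level: S=1, L=1, J=0, parity even.
Parity must change: odd → even — passes.
ΔS = 0: S: 1 → 1 — passes.
ΔL = 0, ±1 (not L=0↔0): L: 1 → 1, ΔL = +0 — passes.
ΔJ = 0, ±1 (not J=0↔0): J: 0 → 0, ΔJ = +0 — fails.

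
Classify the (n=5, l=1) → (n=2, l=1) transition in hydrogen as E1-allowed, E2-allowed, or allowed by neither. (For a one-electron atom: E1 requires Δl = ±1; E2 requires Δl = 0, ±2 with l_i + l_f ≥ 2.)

Δl = 1 − 1 = +0; l_i + l_f = 2.
E1 (Δl = ±1): not satisfied.
E2 (Δl = 0,±2, l_i+l_f ≥ 2): satisfied.

E2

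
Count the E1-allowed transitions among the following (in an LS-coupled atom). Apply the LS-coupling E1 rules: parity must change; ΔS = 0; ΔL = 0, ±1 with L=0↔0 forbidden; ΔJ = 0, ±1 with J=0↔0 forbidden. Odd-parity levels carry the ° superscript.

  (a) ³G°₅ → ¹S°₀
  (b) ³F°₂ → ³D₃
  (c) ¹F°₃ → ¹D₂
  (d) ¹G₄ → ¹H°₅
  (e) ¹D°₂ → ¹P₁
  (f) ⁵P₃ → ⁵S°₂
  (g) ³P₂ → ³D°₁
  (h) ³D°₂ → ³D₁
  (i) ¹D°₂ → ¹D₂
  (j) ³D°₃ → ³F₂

9

(a) forbidden (parity, ΔS, ΔL, ΔJ fail)
(b) allowed
(c) allowed
(d) allowed
(e) allowed
(f) allowed
(g) allowed
(h) allowed
(i) allowed
(j) allowed
Total allowed: 9 of 10.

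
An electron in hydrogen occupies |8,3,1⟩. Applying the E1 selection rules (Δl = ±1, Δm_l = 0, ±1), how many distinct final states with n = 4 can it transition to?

3

E1 requires Δl = ±1, so l_f ∈ {2, 4}; with 0 ≤ l_f ≤ n_f−1 = 3, the allowed l_f values are {2}.
For l_f = 2: m_f ∈ {m_i−1, m_i, m_i+1} ∩ [−2, 2] = {0, 1, 2} → 3 states.
Total: 3.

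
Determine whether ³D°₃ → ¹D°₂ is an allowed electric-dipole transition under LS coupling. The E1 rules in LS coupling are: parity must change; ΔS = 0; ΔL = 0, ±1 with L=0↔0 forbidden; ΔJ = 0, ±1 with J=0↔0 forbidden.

Parity must change: odd → odd — fails.
ΔS = 0: S: 1 → 0 — fails.
ΔL = 0, ±1 (not L=0↔0): L: 2 → 2, ΔL = +0 — ok.
ΔJ = 0, ±1 (not J=0↔0): J: 3 → 2, ΔJ = -1 — ok.
Rule(s) violated: parity, ΔS.

forbidden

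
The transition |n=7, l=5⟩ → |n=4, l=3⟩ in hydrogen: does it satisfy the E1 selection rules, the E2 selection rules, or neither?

E2

Δl = 3 − 5 = -2; l_i + l_f = 8.
E1 (Δl = ±1): not satisfied.
E2 (Δl = 0,±2, l_i+l_f ≥ 2): satisfied.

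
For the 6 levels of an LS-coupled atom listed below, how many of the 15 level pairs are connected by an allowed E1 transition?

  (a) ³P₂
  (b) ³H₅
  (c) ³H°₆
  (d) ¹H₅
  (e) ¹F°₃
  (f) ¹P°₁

(a)–(b): forbidden (parity, ΔL, ΔJ).
(a)–(c): forbidden (ΔL, ΔJ).
(a)–(d): forbidden (parity, ΔS, ΔL, ΔJ).
(a)–(e): forbidden (ΔS, ΔL).
(a)–(f): forbidden (ΔS).
(b)–(c): allowed.
(b)–(d): forbidden (parity, ΔS).
(b)–(e): forbidden (ΔS, ΔL, ΔJ).
(b)–(f): forbidden (ΔS, ΔL, ΔJ).
(c)–(d): forbidden (ΔS).
(c)–(e): forbidden (parity, ΔS, ΔL, ΔJ).
(c)–(f): forbidden (parity, ΔS, ΔL, ΔJ).
(d)–(e): forbidden (ΔL, ΔJ).
(d)–(f): forbidden (ΔL, ΔJ).
(e)–(f): forbidden (parity, ΔL, ΔJ).
Allowed pairs: 1 of 15.

1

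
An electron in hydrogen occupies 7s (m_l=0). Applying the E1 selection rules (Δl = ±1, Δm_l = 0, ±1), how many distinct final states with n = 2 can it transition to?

E1 requires Δl = ±1, so l_f ∈ {-1, 1}; with 0 ≤ l_f ≤ n_f−1 = 1, the allowed l_f values are {1}.
For l_f = 1: m_f ∈ {m_i−1, m_i, m_i+1} ∩ [−1, 1] = {-1, 0, 1} → 3 states.
Total: 3.

3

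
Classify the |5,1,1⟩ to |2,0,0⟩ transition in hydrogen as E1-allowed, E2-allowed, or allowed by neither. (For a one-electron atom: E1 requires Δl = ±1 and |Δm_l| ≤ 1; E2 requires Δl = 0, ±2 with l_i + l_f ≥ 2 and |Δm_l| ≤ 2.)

E1

Δl = 0 − 1 = -1; l_i + l_f = 1.
Δm_l = -1.
E1 (Δl = ±1, |Δm_l| ≤ 1): satisfied.
E2 (Δl = 0,±2, l_i+l_f ≥ 2, |Δm_l| ≤ 2): not satisfied.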